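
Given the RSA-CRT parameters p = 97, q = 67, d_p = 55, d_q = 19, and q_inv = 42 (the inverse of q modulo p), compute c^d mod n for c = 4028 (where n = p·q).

321

m₁ = c^(d_p) mod p: c ≡ 51 (mod 97), and 51^55 mod 97 = 30.
m₂ = c^(d_q) mod q: c ≡ 8 (mod 67), and 8^19 mod 67 = 53.
h = q_inv·(m₁ − m₂) mod p = 42·(30 − 53) mod 97 = 4.
m = m₂ + h·q = 53 + 4·67 = 321.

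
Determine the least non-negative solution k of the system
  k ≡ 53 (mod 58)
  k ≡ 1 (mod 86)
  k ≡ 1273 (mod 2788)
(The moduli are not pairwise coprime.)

1980753

Combine the congruences pairwise.
gcd(58, 86) = 2 and 2 | (1 − 53), so the pair is consistent; merging gives k ≡ 517 (mod 2494), where 2494 = lcm(58, 86).
gcd(2494, 2788) = 2 and 2 | (1273 − 517), so the pair is consistent; merging gives k ≡ 1980753 (mod 3476636), where 3476636 = lcm(2494, 2788).
The solution is unique modulo lcm(58, 86, 2788) = 3476636.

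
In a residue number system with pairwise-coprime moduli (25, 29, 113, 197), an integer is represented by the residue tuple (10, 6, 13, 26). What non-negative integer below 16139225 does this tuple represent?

3550360

The moduli are pairwise coprime; N = 25·29·113·197 = 16139225.
N/25 = 645569; 645569 ≡ 19 (mod 25); 19·4 ≡ 1, so inverse 4.
N/29 = 556525; 556525 ≡ 15 (mod 29); 15·2 ≡ 1, so inverse 2.
N/113 = 142825; 142825 ≡ 106 (mod 113); 106·16 ≡ 1, so inverse 16.
N/197 = 81925; 81925 ≡ 170 (mod 197); 170·124 ≡ 1, so inverse 124.
x ≡ 10·645569·4 + 6·556525·2 + 13·142825·16 + 26·81925·124 = 326334860.
326334860 mod 16139225 = 3550360.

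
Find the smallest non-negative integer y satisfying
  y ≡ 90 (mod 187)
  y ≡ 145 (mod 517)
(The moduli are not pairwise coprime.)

7383

Combine the congruences pairwise.
gcd(187, 517) = 11 and 11 | (145 − 90), so the pair is consistent; merging gives y ≡ 7383 (mod 8789), where 8789 = lcm(187, 517).
The solution is unique modulo lcm(187, 517) = 8789.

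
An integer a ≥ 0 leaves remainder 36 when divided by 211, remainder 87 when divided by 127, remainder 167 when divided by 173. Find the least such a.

1899880

Combine the congruences pairwise.
From a ≡ 36 (mod 211) write a = 36 + 211t. Substituting into a ≡ 87 (mod 127) gives 211t ≡ 51 (mod 127), and since 84⁻¹ ≡ 62 (mod 127), t ≡ 114. Hence a ≡ 36 + 211·114 = 24090 (mod 26797).
From a ≡ 24090 (mod 26797) write a = 24090 + 26797t. Substituting into a ≡ 167 (mod 173) gives 26797t ≡ 124 (mod 173), and since 155⁻¹ ≡ 48 (mod 173), t ≡ 70. Hence a ≡ 24090 + 26797·70 = 1899880 (mod 4635881).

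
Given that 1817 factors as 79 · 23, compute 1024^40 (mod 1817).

1419

Mod 79: 1024 ≡ 76; 76^40 ≡ 76 (mod 79).
Mod 23: 1024 ≡ 12; by Fermat, exponent reduces to 40 mod 22 = 18; 12^18 ≡ 16 (mod 23).
Combine by CRT: x ≡ 76 (mod 79), x ≡ 16 (mod 23) ⇒ x ≡ 1419 (mod 1817).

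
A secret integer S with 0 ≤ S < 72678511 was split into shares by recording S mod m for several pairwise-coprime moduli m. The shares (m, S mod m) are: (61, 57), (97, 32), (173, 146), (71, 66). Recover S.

The moduli are pairwise coprime; N = 61·97·173·71 = 72678511.
N/61 = 1191451; 1191451 ≡ 60 (mod 61); 60·60 ≡ 1, so inverse 60.
N/97 = 749263; 749263 ≡ 35 (mod 97); 35·61 ≡ 1, so inverse 61.
N/173 = 420107; 420107 ≡ 63 (mod 173); 63·11 ≡ 1, so inverse 11.
N/71 = 1023641; 1023641 ≡ 34 (mod 71); 34·23 ≡ 1, so inverse 23.
S ≡ 57·1191451·60 + 32·749263·61 + 146·420107·11 + 66·1023641·23 = 7765902676.
7765902676 mod 72678511 = 61980510.

61980510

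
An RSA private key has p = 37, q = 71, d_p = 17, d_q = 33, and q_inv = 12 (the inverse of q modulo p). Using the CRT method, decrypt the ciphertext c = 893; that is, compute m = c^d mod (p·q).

m₁ = c^(d_p) mod p: c ≡ 5 (mod 37), and 5^17 mod 37 = 22.
m₂ = c^(d_q) mod q: c ≡ 41 (mod 71), and 41^33 mod 71 = 34.
h = q_inv·(m₁ − m₂) mod p = 12·(22 − 34) mod 37 = 4.
m = m₂ + h·q = 34 + 4·71 = 318.

318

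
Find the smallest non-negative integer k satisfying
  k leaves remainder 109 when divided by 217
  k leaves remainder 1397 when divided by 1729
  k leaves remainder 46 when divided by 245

1498711

Combine the congruences pairwise.
gcd(217, 1729) = 7 and 7 | (1397 − 109), so the pair is consistent; merging gives k ≡ 51538 (mod 53599), where 53599 = lcm(217, 1729).
gcd(53599, 245) = 7 and 7 | (46 − 51538), so the pair is consistent; merging gives k ≡ 1498711 (mod 1875965), where 1875965 = lcm(53599, 245).
The solution is unique modulo lcm(217, 1729, 245) = 1875965.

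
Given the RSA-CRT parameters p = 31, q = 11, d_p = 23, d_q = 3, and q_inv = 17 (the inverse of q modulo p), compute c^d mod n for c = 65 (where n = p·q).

m₁ = c^(d_p) mod p: c ≡ 3 (mod 31), and 3^23 mod 31 = 11.
m₂ = c^(d_q) mod q: c ≡ 10 (mod 11), and 10^3 mod 11 = 10.
h = q_inv·(m₁ − m₂) mod p = 17·(11 − 10) mod 31 = 17.
m = m₂ + h·q = 10 + 17·11 = 197.

197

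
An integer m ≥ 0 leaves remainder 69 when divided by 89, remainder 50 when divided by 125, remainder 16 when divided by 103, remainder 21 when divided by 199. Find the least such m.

105454300

The moduli are pairwise coprime; N = 89·125·103·199 = 228029125.
N/89 = 2562125; 2562125 ≡ 82 (mod 89); 82·38 ≡ 1, so inverse 38.
N/125 = 1824233; 1824233 ≡ 108 (mod 125); 108·22 ≡ 1, so inverse 22.
N/103 = 2213875; 2213875 ≡ 96 (mod 103); 96·44 ≡ 1, so inverse 44.
N/199 = 1145875; 1145875 ≡ 33 (mod 199); 33·193 ≡ 1, so inverse 193.
m ≡ 69·2562125·38 + 50·1824233·22 + 16·2213875·44 + 21·1145875·193 = 14927347425.
14927347425 mod 228029125 = 105454300.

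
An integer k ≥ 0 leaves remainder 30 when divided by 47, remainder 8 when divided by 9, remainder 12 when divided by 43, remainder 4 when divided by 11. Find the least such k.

The moduli are pairwise coprime; N = 47·9·43·11 = 200079.
N/47 = 4257; 4257 ≡ 27 (mod 47); 27·7 ≡ 1, so inverse 7.
N/9 = 22231; 22231 ≡ 1 (mod 9), inverse 1.
N/43 = 4653; 4653 ≡ 9 (mod 43); 9·24 ≡ 1, so inverse 24.
N/11 = 18189; 18189 ≡ 6 (mod 11); 6·2 ≡ 1, so inverse 2.
k ≡ 30·4257·7 + 8·22231·1 + 12·4653·24 + 4·18189·2 = 2557394.
2557394 mod 200079 = 156446.

156446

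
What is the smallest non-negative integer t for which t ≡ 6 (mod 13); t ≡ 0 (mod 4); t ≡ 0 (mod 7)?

84

From t ≡ 6 (mod 13) write t = 6 + 13s. Substituting into t ≡ 0 (mod 4) gives 13s ≡ 2 (mod 4), and since 1⁻¹ ≡ 1 (mod 4), s ≡ 2. Hence t ≡ 6 + 13·2 = 32 (mod 52).
From t ≡ 32 (mod 52) write t = 32 + 52s. Substituting into t ≡ 0 (mod 7) gives 52s ≡ 3 (mod 7), and since 3⁻¹ ≡ 5 (mod 7), s ≡ 1. Hence t ≡ 32 + 52·1 = 84 (mod 364).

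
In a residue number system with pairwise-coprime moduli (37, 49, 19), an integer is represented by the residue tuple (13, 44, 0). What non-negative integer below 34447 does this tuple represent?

8227

The moduli are pairwise coprime; N = 37·49·19 = 34447.
N/37 = 931; 931 ≡ 6 (mod 37); 6·31 ≡ 1, so inverse 31.
N/49 = 703; 703 ≡ 17 (mod 49); 17·26 ≡ 1, so inverse 26.
N/19 = 1813; 1813 ≡ 8 (mod 19); 8·12 ≡ 1, so inverse 12.
x ≡ 13·931·31 + 44·703·26 + 0·1813·12 = 1179425.
1179425 mod 34447 = 8227.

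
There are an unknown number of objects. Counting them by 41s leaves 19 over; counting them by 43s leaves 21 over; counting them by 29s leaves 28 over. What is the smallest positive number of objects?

From N ≡ 19 (mod 41) write N = 19 + 41t. Substituting into N ≡ 21 (mod 43) gives 41t ≡ 2 (mod 43), and since 41⁻¹ ≡ 21 (mod 43), t ≡ 42. Hence N ≡ 19 + 41·42 = 1741 (mod 1763).
From N ≡ 1741 (mod 1763) write N = 1741 + 1763t. Substituting into N ≡ 28 (mod 29) gives 1763t ≡ 27 (mod 29), and since 23⁻¹ ≡ 24 (mod 29), t ≡ 10. Hence N ≡ 1741 + 1763·10 = 19371 (mod 51127).

19371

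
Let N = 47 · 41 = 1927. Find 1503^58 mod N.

Mod 47: 1503 ≡ 46; by Fermat, exponent reduces to 58 mod 46 = 12; 46^12 ≡ 1 (mod 47).
Mod 41: 1503 ≡ 27; by Fermat, exponent reduces to 58 mod 40 = 18; 27^18 ≡ 32 (mod 41).
Combine by CRT: x ≡ 1 (mod 47), x ≡ 32 (mod 41) ⇒ x ≡ 565 (mod 1927).

565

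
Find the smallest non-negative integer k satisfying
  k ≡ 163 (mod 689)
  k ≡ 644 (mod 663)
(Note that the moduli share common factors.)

Combine the congruences pairwise.
gcd(689, 663) = 13 and 13 | (644 − 163), so the pair is consistent; merging gives k ≡ 30479 (mod 35139), where 35139 = lcm(689, 663).
The solution is unique modulo lcm(689, 663) = 35139.

30479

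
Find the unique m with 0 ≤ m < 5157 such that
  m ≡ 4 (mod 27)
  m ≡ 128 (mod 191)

Combine the congruences pairwise.
From m ≡ 4 (mod 27) write m = 4 + 27t. Substituting into m ≡ 128 (mod 191) gives 27t ≡ 124 (mod 191), and since 27⁻¹ ≡ 92 (mod 191), t ≡ 139. Hence m ≡ 4 + 27·139 = 3757 (mod 5157).

3757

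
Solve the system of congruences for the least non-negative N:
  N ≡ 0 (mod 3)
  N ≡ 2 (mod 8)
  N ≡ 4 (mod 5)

114

The moduli are pairwise coprime; M = 3·8·5 = 120.
M/3 = 40; 40 ≡ 1 (mod 3), inverse 1.
M/8 = 15; 15 ≡ 7 (mod 8); 7·7 ≡ 1, so inverse 7.
M/5 = 24; 24 ≡ 4 (mod 5); 4·4 ≡ 1, so inverse 4.
N ≡ 0·40·1 + 2·15·7 + 4·24·4 = 594.
594 mod 120 = 114.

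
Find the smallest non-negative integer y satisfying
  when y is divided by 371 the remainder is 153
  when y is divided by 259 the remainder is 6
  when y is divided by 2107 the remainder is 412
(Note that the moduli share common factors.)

3624452

gcd(371, 259) = 7 and 7 | (6 − 153), so the pair is consistent; merging gives y ≡ 524 (mod 13727), where 13727 = lcm(371, 259).
gcd(13727, 2107) = 7 and 7 | (412 − 524), so the pair is consistent; merging gives y ≡ 3624452 (mod 4131827), where 4131827 = lcm(13727, 2107).
The solution is unique modulo lcm(371, 259, 2107) = 4131827.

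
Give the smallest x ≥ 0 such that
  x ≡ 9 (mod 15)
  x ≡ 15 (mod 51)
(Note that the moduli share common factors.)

219

gcd(15, 51) = 3 and 3 | (15 − 9), so the pair is consistent; merging gives x ≡ 219 (mod 255), where 255 = lcm(15, 51).
The solution is unique modulo lcm(15, 51) = 255.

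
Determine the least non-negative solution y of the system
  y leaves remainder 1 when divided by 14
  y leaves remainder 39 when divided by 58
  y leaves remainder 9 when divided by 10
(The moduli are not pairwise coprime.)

1779

gcd(14, 58) = 2 and 2 | (39 − 1), so the pair is consistent; merging gives y ≡ 155 (mod 406), where 406 = lcm(14, 58).
gcd(406, 10) = 2 and 2 | (9 − 155), so the pair is consistent; merging gives y ≡ 1779 (mod 2030), where 2030 = lcm(406, 10).
The solution is unique modulo lcm(14, 58, 10) = 2030.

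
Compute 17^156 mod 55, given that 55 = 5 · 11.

16

Mod 5: 17 ≡ 2; since 4 | 156, by Fermat 2^156 ≡ 1 (mod 5).
Mod 11: 17 ≡ 6; by Fermat, exponent reduces to 156 mod 10 = 6; 6^6 ≡ 5 (mod 11).
Combine by CRT: x ≡ 1 (mod 5), x ≡ 5 (mod 11) ⇒ x ≡ 16 (mod 55).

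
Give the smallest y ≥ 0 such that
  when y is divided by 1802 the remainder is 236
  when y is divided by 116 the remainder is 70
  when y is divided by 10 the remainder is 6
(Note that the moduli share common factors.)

369646

gcd(1802, 116) = 2 and 2 | (70 − 236), so the pair is consistent; merging gives y ≡ 56098 (mod 104516), where 104516 = lcm(1802, 116).
gcd(104516, 10) = 2 and 2 | (6 − 56098), so the pair is consistent; merging gives y ≡ 369646 (mod 522580), where 522580 = lcm(104516, 10).
The solution is unique modulo lcm(1802, 116, 10) = 522580.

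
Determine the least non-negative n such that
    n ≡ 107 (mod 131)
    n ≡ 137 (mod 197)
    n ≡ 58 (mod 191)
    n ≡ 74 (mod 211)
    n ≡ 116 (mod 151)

132834062594

From n ≡ 107 (mod 131) write n = 107 + 131t. Substituting into n ≡ 137 (mod 197) gives 131t ≡ 30 (mod 197), and since 131⁻¹ ≡ 194 (mod 197), t ≡ 107. Hence n ≡ 107 + 131·107 = 14124 (mod 25807).
From n ≡ 14124 (mod 25807) write n = 14124 + 25807t. Substituting into n ≡ 58 (mod 191) gives 25807t ≡ 68 (mod 191), and since 22⁻¹ ≡ 165 (mod 191), t ≡ 142. Hence n ≡ 14124 + 25807·142 = 3678718 (mod 4929137).
From n ≡ 3678718 (mod 4929137) write n = 3678718 + 4929137t. Substituting into n ≡ 74 (mod 211) gives 4929137t ≡ 141 (mod 211), and since 177⁻¹ ≡ 31 (mod 211), t ≡ 151. Hence n ≡ 3678718 + 4929137·151 = 747978405 (mod 1040047907).
From n ≡ 747978405 (mod 1040047907) write n = 747978405 + 1040047907t. Substituting into n ≡ 116 (mod 151) gives 1040047907t ≡ 60 (mod 151), and since 73⁻¹ ≡ 60 (mod 151), t ≡ 127. Hence n ≡ 747978405 + 1040047907·127 = 132834062594 (mod 157047233957).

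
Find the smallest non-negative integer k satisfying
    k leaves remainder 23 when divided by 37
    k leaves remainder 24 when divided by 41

393

From k ≡ 23 (mod 37) write k = 23 + 37t. Substituting into k ≡ 24 (mod 41) gives 37t ≡ 1 (mod 41), and since 37⁻¹ ≡ 10 (mod 41), t ≡ 10. Hence k ≡ 23 + 37·10 = 393 (mod 1517).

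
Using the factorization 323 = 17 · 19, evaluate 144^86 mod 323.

Mod 17: 144 ≡ 8; by Fermat, exponent reduces to 86 mod 16 = 6; 8^6 ≡ 4 (mod 17).
Mod 19: 144 ≡ 11; by Fermat, exponent reduces to 86 mod 18 = 14; 11^14 ≡ 7 (mod 19).
Combine by CRT: x ≡ 4 (mod 17), x ≡ 7 (mod 19) ⇒ x ≡ 140 (mod 323).

140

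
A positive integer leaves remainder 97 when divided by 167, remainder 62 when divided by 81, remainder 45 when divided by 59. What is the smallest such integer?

594116

From k ≡ 97 (mod 167) write k = 97 + 167t. Substituting into k ≡ 62 (mod 81) gives 167t ≡ 46 (mod 81), and since 5⁻¹ ≡ 65 (mod 81), t ≡ 74. Hence k ≡ 97 + 167·74 = 12455 (mod 13527).
From k ≡ 12455 (mod 13527) write k = 12455 + 13527t. Substituting into k ≡ 45 (mod 59) gives 13527t ≡ 39 (mod 59), and since 16⁻¹ ≡ 48 (mod 59), t ≡ 43. Hence k ≡ 12455 + 13527·43 = 594116 (mod 798093).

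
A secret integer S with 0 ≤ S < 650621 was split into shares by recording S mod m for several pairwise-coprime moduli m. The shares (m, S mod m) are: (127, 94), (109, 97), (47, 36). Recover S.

606900

The moduli are pairwise coprime; N = 127·109·47 = 650621.
N/127 = 5123; 5123 ≡ 43 (mod 127); 43·65 ≡ 1, so inverse 65.
N/109 = 5969; 5969 ≡ 83 (mod 109); 83·88 ≡ 1, so inverse 88.
N/47 = 13843; 13843 ≡ 25 (mod 47); 25·32 ≡ 1, so inverse 32.
S ≡ 94·5123·65 + 97·5969·88 + 36·13843·32 = 98200050.
98200050 mod 650621 = 606900.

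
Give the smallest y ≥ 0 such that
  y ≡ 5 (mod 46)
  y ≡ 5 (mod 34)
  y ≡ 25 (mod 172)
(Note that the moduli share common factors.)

18773

gcd(46, 34) = 2 and 2 | (5 − 5), so the pair is consistent; merging gives y ≡ 5 (mod 782), where 782 = lcm(46, 34).
gcd(782, 172) = 2 and 2 | (25 − 5), so the pair is consistent; merging gives y ≡ 18773 (mod 67252), where 67252 = lcm(782, 172).
The solution is unique modulo lcm(46, 34, 172) = 67252.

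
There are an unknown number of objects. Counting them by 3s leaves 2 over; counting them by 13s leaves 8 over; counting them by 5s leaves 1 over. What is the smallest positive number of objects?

The moduli are pairwise coprime; M = 3·13·5 = 195.
M/3 = 65; 65 ≡ 2 (mod 3); 2·2 ≡ 1, so inverse 2.
M/13 = 15; 15 ≡ 2 (mod 13); 2·7 ≡ 1, so inverse 7.
M/5 = 39; 39 ≡ 4 (mod 5); 4·4 ≡ 1, so inverse 4.
N ≡ 2·65·2 + 8·15·7 + 1·39·4 = 1256.
1256 mod 195 = 86.

86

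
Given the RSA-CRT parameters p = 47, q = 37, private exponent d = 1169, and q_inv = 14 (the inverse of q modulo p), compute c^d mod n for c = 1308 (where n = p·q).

1571

d_p = d mod (p−1) = 1169 mod 46 = 19; d_q = d mod (q−1) = 17.
m₁ = c^(d_p) mod p: c ≡ 39 (mod 47), and 39^19 mod 47 = 20.
m₂ = c^(d_q) mod q: c ≡ 13 (mod 37), and 13^17 mod 37 = 17.
h = q_inv·(m₁ − m₂) mod p = 14·(20 − 17) mod 47 = 42.
m = m₂ + h·q = 17 + 42·37 = 1571.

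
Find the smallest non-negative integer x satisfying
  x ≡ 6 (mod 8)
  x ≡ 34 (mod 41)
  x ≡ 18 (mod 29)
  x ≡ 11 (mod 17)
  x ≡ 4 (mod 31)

4159894

The moduli are pairwise coprime; N = 8·41·29·17·31 = 5012824.
N/8 = 626603; 626603 ≡ 3 (mod 8); 3·3 ≡ 1, so inverse 3.
N/41 = 122264; 122264 ≡ 2 (mod 41); 2·21 ≡ 1, so inverse 21.
N/29 = 172856; 172856 ≡ 16 (mod 29); 16·20 ≡ 1, so inverse 20.
N/17 = 294872; 294872 ≡ 7 (mod 17); 7·5 ≡ 1, so inverse 5.
N/31 = 161704; 161704 ≡ 8 (mod 31); 8·4 ≡ 1, so inverse 4.
x ≡ 6·626603·3 + 34·122264·21 + 18·172856·20 + 11·294872·5 + 4·161704·4 = 179608734.
179608734 mod 5012824 = 4159894.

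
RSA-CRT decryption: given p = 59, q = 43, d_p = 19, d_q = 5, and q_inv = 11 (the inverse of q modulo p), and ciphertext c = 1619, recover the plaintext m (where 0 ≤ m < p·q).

134

m₁ = c^(d_p) mod p: c ≡ 26 (mod 59), and 26^19 mod 59 = 16.
m₂ = c^(d_q) mod q: c ≡ 28 (mod 43), and 28^5 mod 43 = 5.
h = q_inv·(m₁ − m₂) mod p = 11·(16 − 5) mod 59 = 3.
m = m₂ + h·q = 5 + 3·43 = 134.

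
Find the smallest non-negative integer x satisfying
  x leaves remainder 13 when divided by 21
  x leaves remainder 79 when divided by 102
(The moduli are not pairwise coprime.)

181

Combine the congruences pairwise.
gcd(21, 102) = 3 and 3 | (79 − 13), so the pair is consistent; merging gives x ≡ 181 (mod 714), where 714 = lcm(21, 102).
The solution is unique modulo lcm(21, 102) = 714.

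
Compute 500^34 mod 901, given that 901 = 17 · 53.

423

Mod 17: 500 ≡ 7; by Fermat, exponent reduces to 34 mod 16 = 2; 7^2 ≡ 15 (mod 17).
Mod 53: 500 ≡ 23; 23^34 ≡ 52 (mod 53).
Combine by CRT: x ≡ 15 (mod 17), x ≡ 52 (mod 53) ⇒ x ≡ 423 (mod 901).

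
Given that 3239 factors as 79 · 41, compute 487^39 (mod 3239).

Mod 79: 487 ≡ 13; 13^39 ≡ 1 (mod 79).
Mod 41: 487 ≡ 36; 36^39 ≡ 8 (mod 41).
Combine by CRT: x ≡ 1 (mod 79), x ≡ 8 (mod 41) ⇒ x ≡ 1976 (mod 3239).

1976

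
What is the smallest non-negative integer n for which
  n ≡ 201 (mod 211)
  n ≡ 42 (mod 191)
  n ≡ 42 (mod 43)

From n ≡ 201 (mod 211) write n = 201 + 211t. Substituting into n ≡ 42 (mod 191) gives 211t ≡ 32 (mod 191), and since 20⁻¹ ≡ 86 (mod 191), t ≡ 78. Hence n ≡ 201 + 211·78 = 16659 (mod 40301).
From n ≡ 16659 (mod 40301) write n = 16659 + 40301t. Substituting into n ≡ 42 (mod 43) gives 40301t ≡ 24 (mod 43), and since 10⁻¹ ≡ 13 (mod 43), t ≡ 11. Hence n ≡ 16659 + 40301·11 = 459970 (mod 1732943).

459970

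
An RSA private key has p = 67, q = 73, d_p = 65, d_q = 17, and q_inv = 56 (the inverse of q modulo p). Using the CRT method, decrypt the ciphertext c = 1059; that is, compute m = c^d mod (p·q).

2046

m₁ = c^(d_p) mod p: c ≡ 54 (mod 67), and 54^65 mod 67 = 36.
m₂ = c^(d_q) mod q: c ≡ 37 (mod 73), and 37^17 mod 73 = 2.
h = q_inv·(m₁ − m₂) mod p = 56·(36 − 2) mod 67 = 28.
m = m₂ + h·q = 2 + 28·73 = 2046.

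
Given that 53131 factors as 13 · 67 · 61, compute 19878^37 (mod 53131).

7658

Mod 13: 19878 ≡ 1; by Fermat, exponent reduces to 37 mod 12 = 1; 1^1 ≡ 1 (mod 13).
Mod 67: 19878 ≡ 46; 46^37 ≡ 20 (mod 67).
Mod 61: 19878 ≡ 53; 53^37 ≡ 33 (mod 61).
Combine by CRT: x ≡ 1 (mod 13), x ≡ 20 (mod 67), x ≡ 33 (mod 61) ⇒ x ≡ 7658 (mod 53131).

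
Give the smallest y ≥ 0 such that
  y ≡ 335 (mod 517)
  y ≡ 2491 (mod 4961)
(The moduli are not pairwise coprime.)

200931

gcd(517, 4961) = 11 and 11 | (2491 − 335), so the pair is consistent; merging gives y ≡ 200931 (mod 233167), where 233167 = lcm(517, 4961).
The solution is unique modulo lcm(517, 4961) = 233167.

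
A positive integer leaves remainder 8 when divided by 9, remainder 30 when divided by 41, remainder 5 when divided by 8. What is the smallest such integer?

From n ≡ 8 (mod 9) write n = 8 + 9t. Substituting into n ≡ 30 (mod 41) gives 9t ≡ 22 (mod 41), and since 9⁻¹ ≡ 32 (mod 41), t ≡ 7. Hence n ≡ 8 + 9·7 = 71 (mod 369).
From n ≡ 71 (mod 369) write n = 71 + 369t. Substituting into n ≡ 5 (mod 8) gives 369t ≡ 6 (mod 8), and since 1⁻¹ ≡ 1 (mod 8), t ≡ 6. Hence n ≡ 71 + 369·6 = 2285 (mod 2952).

2285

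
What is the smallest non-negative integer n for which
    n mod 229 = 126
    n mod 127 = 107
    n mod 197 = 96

The moduli are pairwise coprime; M = 229·127·197 = 5729351.
M/229 = 25019; 25019 ≡ 58 (mod 229); 58·154 ≡ 1, so inverse 154.
M/127 = 45113; 45113 ≡ 28 (mod 127); 28·59 ≡ 1, so inverse 59.
M/197 = 29083; 29083 ≡ 124 (mod 197); 124·170 ≡ 1, so inverse 170.
n ≡ 126·25019·154 + 107·45113·59 + 96·29083·170 = 1244901605.
1244901605 mod 5729351 = 1632438.

1632438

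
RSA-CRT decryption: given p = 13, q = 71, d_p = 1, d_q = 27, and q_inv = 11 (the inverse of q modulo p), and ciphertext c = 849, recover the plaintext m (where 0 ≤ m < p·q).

m₁ = c^(d_p) mod p: c ≡ 4 (mod 13), and 4^1 mod 13 = 4.
m₂ = c^(d_q) mod q: c ≡ 68 (mod 71), and 68^27 mod 71 = 22.
h = q_inv·(m₁ − m₂) mod p = 11·(4 − 22) mod 13 = 10.
m = m₂ + h·q = 22 + 10·71 = 732.

732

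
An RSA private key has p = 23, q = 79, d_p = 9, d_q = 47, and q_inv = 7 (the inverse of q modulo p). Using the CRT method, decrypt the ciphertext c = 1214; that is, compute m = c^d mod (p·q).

m₁ = c^(d_p) mod p: c ≡ 18 (mod 23), and 18^9 mod 23 = 12.
m₂ = c^(d_q) mod q: c ≡ 29 (mod 79), and 29^47 mod 79 = 43.
h = q_inv·(m₁ − m₂) mod p = 7·(12 − 43) mod 23 = 13.
m = m₂ + h·q = 43 + 13·79 = 1070.

1070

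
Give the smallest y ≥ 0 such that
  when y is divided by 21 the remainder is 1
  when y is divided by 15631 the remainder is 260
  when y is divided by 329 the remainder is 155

gcd(21, 15631) = 7 and 7 | (260 − 1), so the pair is consistent; merging gives y ≡ 31522 (mod 46893), where 46893 = lcm(21, 15631).
gcd(46893, 329) = 7 and 7 | (155 − 31522), so the pair is consistent; merging gives y ≡ 265987 (mod 2203971), where 2203971 = lcm(46893, 329).
The solution is unique modulo lcm(21, 15631, 329) = 2203971.

265987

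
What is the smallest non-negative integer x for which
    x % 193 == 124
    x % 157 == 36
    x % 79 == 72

639340

From x ≡ 124 (mod 193) write x = 124 + 193t. Substituting into x ≡ 36 (mod 157) gives 193t ≡ 69 (mod 157), and since 36⁻¹ ≡ 48 (mod 157), t ≡ 15. Hence x ≡ 124 + 193·15 = 3019 (mod 30301).
From x ≡ 3019 (mod 30301) write x = 3019 + 30301t. Substituting into x ≡ 72 (mod 79) gives 30301t ≡ 55 (mod 79), and since 44⁻¹ ≡ 9 (mod 79), t ≡ 21. Hence x ≡ 3019 + 30301·21 = 639340 (mod 2393779).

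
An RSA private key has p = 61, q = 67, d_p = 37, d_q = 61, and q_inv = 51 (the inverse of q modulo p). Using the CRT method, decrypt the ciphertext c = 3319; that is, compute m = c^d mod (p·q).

1964

m₁ = c^(d_p) mod p: c ≡ 25 (mod 61), and 25^37 mod 61 = 12.
m₂ = c^(d_q) mod q: c ≡ 36 (mod 67), and 36^61 mod 67 = 21.
h = q_inv·(m₁ − m₂) mod p = 51·(12 − 21) mod 61 = 29.
m = m₂ + h·q = 21 + 29·67 = 1964.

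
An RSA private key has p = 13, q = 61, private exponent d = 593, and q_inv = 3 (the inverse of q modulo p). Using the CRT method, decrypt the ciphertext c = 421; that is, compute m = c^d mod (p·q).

148

d_p = d mod (p−1) = 593 mod 12 = 5; d_q = d mod (q−1) = 53.
m₁ = c^(d_p) mod p: c ≡ 5 (mod 13), and 5^5 mod 13 = 5.
m₂ = c^(d_q) mod q: c ≡ 55 (mod 61), and 55^53 mod 61 = 26.
h = q_inv·(m₁ − m₂) mod p = 3·(5 − 26) mod 13 = 2.
m = m₂ + h·q = 26 + 2·61 = 148.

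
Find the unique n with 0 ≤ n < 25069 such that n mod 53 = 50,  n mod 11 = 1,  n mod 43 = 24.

20879

The moduli are pairwise coprime; M = 53·11·43 = 25069.
M/53 = 473; 473 ≡ 49 (mod 53); 49·13 ≡ 1, so inverse 13.
M/11 = 2279; 2279 ≡ 2 (mod 11); 2·6 ≡ 1, so inverse 6.
M/43 = 583; 583 ≡ 24 (mod 43); 24·9 ≡ 1, so inverse 9.
n ≡ 50·473·13 + 1·2279·6 + 24·583·9 = 447052.
447052 mod 25069 = 20879.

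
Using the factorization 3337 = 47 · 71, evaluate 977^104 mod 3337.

1019

Mod 47: 977 ≡ 37; by Fermat, exponent reduces to 104 mod 46 = 12; 37^12 ≡ 32 (mod 47).
Mod 71: 977 ≡ 54; by Fermat, exponent reduces to 104 mod 70 = 34; 54^34 ≡ 25 (mod 71).
Combine by CRT: x ≡ 32 (mod 47), x ≡ 25 (mod 71) ⇒ x ≡ 1019 (mod 3337).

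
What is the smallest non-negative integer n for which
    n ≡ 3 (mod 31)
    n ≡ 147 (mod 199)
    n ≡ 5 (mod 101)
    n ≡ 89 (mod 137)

The moduli are pairwise coprime; M = 31·199·101·137 = 85360453.
M/31 = 2753563; 2753563 ≡ 19 (mod 31); 19·18 ≡ 1, so inverse 18.
M/199 = 428947; 428947 ≡ 102 (mod 199); 102·80 ≡ 1, so inverse 80.
M/101 = 845153; 845153 ≡ 86 (mod 101); 86·74 ≡ 1, so inverse 74.
M/137 = 623069; 623069 ≡ 130 (mod 137); 130·39 ≡ 1, so inverse 39.
n ≡ 3·2753563·18 + 147·428947·80 + 5·845153·74 + 89·623069·39 = 7668488231.
7668488231 mod 85360453 = 71407914.

71407914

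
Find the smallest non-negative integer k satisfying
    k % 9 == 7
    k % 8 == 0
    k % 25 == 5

From k ≡ 7 (mod 9) write k = 7 + 9t. Substituting into k ≡ 0 (mod 8) gives 9t ≡ 1 (mod 8), and since 1⁻¹ ≡ 1 (mod 8), t ≡ 1. Hence k ≡ 7 + 9·1 = 16 (mod 72).
From k ≡ 16 (mod 72) write k = 16 + 72t. Substituting into k ≡ 5 (mod 25) gives 72t ≡ 14 (mod 25), and since 22⁻¹ ≡ 8 (mod 25), t ≡ 12. Hence k ≡ 16 + 72·12 = 880 (mod 1800).

880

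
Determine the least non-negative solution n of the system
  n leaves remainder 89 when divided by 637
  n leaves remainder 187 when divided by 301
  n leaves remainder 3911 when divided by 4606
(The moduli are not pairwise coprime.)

2039763

Combine the congruences pairwise.
gcd(637, 301) = 7 and 7 | (187 − 89), so the pair is consistent; merging gives n ≡ 12829 (mod 27391), where 27391 = lcm(637, 301).
gcd(27391, 4606) = 49 and 49 | (3911 − 12829), so the pair is consistent; merging gives n ≡ 2039763 (mod 2574754), where 2574754 = lcm(27391, 4606).
The solution is unique modulo lcm(637, 301, 4606) = 2574754.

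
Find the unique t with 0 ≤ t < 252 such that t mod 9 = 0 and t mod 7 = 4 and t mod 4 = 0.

144

The moduli are pairwise coprime; N = 9·7·4 = 252.
N/9 = 28; 28 ≡ 1 (mod 9), inverse 1.
N/7 = 36; 36 ≡ 1 (mod 7), inverse 1.
N/4 = 63; 63 ≡ 3 (mod 4); 3·3 ≡ 1, so inverse 3.
t ≡ 0·28·1 + 4·36·1 + 0·63·3 = 144.
144 mod 252 = 144.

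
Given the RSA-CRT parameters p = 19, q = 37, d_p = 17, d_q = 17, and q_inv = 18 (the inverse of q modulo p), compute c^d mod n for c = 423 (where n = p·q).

m₁ = c^(d_p) mod p: c ≡ 5 (mod 19), and 5^17 mod 19 = 4.
m₂ = c^(d_q) mod q: c ≡ 16 (mod 37), and 16^17 mod 37 = 7.
h = q_inv·(m₁ − m₂) mod p = 18·(4 − 7) mod 19 = 3.
m = m₂ + h·q = 7 + 3·37 = 118.

118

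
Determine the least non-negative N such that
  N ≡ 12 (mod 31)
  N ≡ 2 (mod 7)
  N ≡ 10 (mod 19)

Combine the congruences pairwise.
From N ≡ 12 (mod 31) write N = 12 + 31t. Substituting into N ≡ 2 (mod 7) gives 31t ≡ 4 (mod 7), and since 3⁻¹ ≡ 5 (mod 7), t ≡ 6. Hence N ≡ 12 + 31·6 = 198 (mod 217).
From N ≡ 198 (mod 217) write N = 198 + 217t. Substituting into N ≡ 10 (mod 19) gives 217t ≡ 2 (mod 19), and since 8⁻¹ ≡ 12 (mod 19), t ≡ 5. Hence N ≡ 198 + 217·5 = 1283 (mod 4123).

1283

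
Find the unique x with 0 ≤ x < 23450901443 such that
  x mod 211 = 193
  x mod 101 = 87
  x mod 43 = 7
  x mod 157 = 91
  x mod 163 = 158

From x ≡ 193 (mod 211) write x = 193 + 211t. Substituting into x ≡ 87 (mod 101) gives 211t ≡ 96 (mod 101), and since 9⁻¹ ≡ 45 (mod 101), t ≡ 78. Hence x ≡ 193 + 211·78 = 16651 (mod 21311).
From x ≡ 16651 (mod 21311) write x = 16651 + 21311t. Substituting into x ≡ 7 (mod 43) gives 21311t ≡ 40 (mod 43), and since 26⁻¹ ≡ 5 (mod 43), t ≡ 28. Hence x ≡ 16651 + 21311·28 = 613359 (mod 916373).
From x ≡ 613359 (mod 916373) write x = 613359 + 916373t. Substituting into x ≡ 91 (mod 157) gives 916373t ≡ 131 (mod 157), and since 121⁻¹ ≡ 109 (mod 157), t ≡ 149. Hence x ≡ 613359 + 916373·149 = 137152936 (mod 143870561).
From x ≡ 137152936 (mod 143870561) write x = 137152936 + 143870561t. Substituting into x ≡ 158 (mod 163) gives 143870561t ≡ 149 (mod 163), and since 78⁻¹ ≡ 23 (mod 163), t ≡ 4. Hence x ≡ 137152936 + 143870561·4 = 712635180 (mod 23450901443).

712635180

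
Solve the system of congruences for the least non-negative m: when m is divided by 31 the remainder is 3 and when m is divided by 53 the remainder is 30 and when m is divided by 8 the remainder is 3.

3475

From m ≡ 3 (mod 31) write m = 3 + 31t. Substituting into m ≡ 30 (mod 53) gives 31t ≡ 27 (mod 53), and since 31⁻¹ ≡ 12 (mod 53), t ≡ 6. Hence m ≡ 3 + 31·6 = 189 (mod 1643).
From m ≡ 189 (mod 1643) write m = 189 + 1643t. Substituting into m ≡ 3 (mod 8) gives 1643t ≡ 6 (mod 8), and since 3⁻¹ ≡ 3 (mod 8), t ≡ 2. Hence m ≡ 189 + 1643·2 = 3475 (mod 13144).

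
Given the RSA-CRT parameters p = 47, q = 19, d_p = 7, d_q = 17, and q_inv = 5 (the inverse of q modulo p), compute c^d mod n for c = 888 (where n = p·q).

224

m₁ = c^(d_p) mod p: c ≡ 42 (mod 47), and 42^7 mod 47 = 36.
m₂ = c^(d_q) mod q: c ≡ 14 (mod 19), and 14^17 mod 19 = 15.
h = q_inv·(m₁ − m₂) mod p = 5·(36 − 15) mod 47 = 11.
m = m₂ + h·q = 15 + 11·19 = 224.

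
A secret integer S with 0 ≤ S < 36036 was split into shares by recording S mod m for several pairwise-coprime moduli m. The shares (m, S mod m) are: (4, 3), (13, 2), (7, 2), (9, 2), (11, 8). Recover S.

35219

Combine the congruences pairwise.
From S ≡ 3 (mod 4) write S = 3 + 4t. Substituting into S ≡ 2 (mod 13) gives 4t ≡ 12 (mod 13), and since 4⁻¹ ≡ 10 (mod 13), t ≡ 3. Hence S ≡ 3 + 4·3 = 15 (mod 52).
From S ≡ 15 (mod 52) write S = 15 + 52t. Substituting into S ≡ 2 (mod 7) gives 52t ≡ 1 (mod 7), and since 3⁻¹ ≡ 5 (mod 7), t ≡ 5. Hence S ≡ 15 + 52·5 = 275 (mod 364).
From S ≡ 275 (mod 364) write S = 275 + 364t. Substituting into S ≡ 2 (mod 9) gives 364t ≡ 6 (mod 9), and since 4⁻¹ ≡ 7 (mod 9), t ≡ 6. Hence S ≡ 275 + 364·6 = 2459 (mod 3276).
From S ≡ 2459 (mod 3276) write S = 2459 + 3276t. Substituting into S ≡ 8 (mod 11) gives 3276t ≡ 2 (mod 11), and since 9⁻¹ ≡ 5 (mod 11), t ≡ 10. Hence S ≡ 2459 + 3276·10 = 35219 (mod 36036).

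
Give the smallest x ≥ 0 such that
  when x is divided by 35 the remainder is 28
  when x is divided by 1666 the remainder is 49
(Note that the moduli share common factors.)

gcd(35, 1666) = 7 and 7 | (49 − 28), so the pair is consistent; merging gives x ≡ 6713 (mod 8330), where 8330 = lcm(35, 1666).
The solution is unique modulo lcm(35, 1666) = 8330.

6713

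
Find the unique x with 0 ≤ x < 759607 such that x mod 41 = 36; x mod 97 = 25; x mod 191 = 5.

Combine the congruences pairwise.
From x ≡ 36 (mod 41) write x = 36 + 41t. Substituting into x ≡ 25 (mod 97) gives 41t ≡ 86 (mod 97), and since 41⁻¹ ≡ 71 (mod 97), t ≡ 92. Hence x ≡ 36 + 41·92 = 3808 (mod 3977).
From x ≡ 3808 (mod 3977) write x = 3808 + 3977t. Substituting into x ≡ 5 (mod 191) gives 3977t ≡ 17 (mod 191), and since 157⁻¹ ≡ 73 (mod 191), t ≡ 95. Hence x ≡ 3808 + 3977·95 = 381623 (mod 759607).

381623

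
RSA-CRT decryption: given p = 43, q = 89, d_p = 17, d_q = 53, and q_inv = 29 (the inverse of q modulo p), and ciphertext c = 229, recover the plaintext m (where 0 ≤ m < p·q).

m₁ = c^(d_p) mod p: c ≡ 14 (mod 43), and 14^17 mod 43 = 38.
m₂ = c^(d_q) mod q: c ≡ 51 (mod 89), and 51^53 mod 89 = 54.
h = q_inv·(m₁ − m₂) mod p = 29·(38 − 54) mod 43 = 9.
m = m₂ + h·q = 54 + 9·89 = 855.

855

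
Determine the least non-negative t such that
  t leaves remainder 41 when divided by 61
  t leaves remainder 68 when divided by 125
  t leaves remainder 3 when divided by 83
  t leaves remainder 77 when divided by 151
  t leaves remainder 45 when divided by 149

From t ≡ 41 (mod 61) write t = 41 + 61s. Substituting into t ≡ 68 (mod 125) gives 61s ≡ 27 (mod 125), and since 61⁻¹ ≡ 41 (mod 125), s ≡ 107. Hence t ≡ 41 + 61·107 = 6568 (mod 7625).
From t ≡ 6568 (mod 7625) write t = 6568 + 7625s. Substituting into t ≡ 3 (mod 83) gives 7625s ≡ 75 (mod 83), and since 72⁻¹ ≡ 15 (mod 83), s ≡ 46. Hence t ≡ 6568 + 7625·46 = 357318 (mod 632875).
From t ≡ 357318 (mod 632875) write t = 357318 + 632875s. Substituting into t ≡ 77 (mod 151) gives 632875s ≡ 25 (mod 151), and since 34⁻¹ ≡ 40 (mod 151), s ≡ 94. Hence t ≡ 357318 + 632875·94 = 59847568 (mod 95564125).
From t ≡ 59847568 (mod 95564125) write t = 59847568 + 95564125s. Substituting into t ≡ 45 (mod 149) gives 95564125s ≡ 115 (mod 149), and since 144⁻¹ ≡ 119 (mod 149), s ≡ 126. Hence t ≡ 59847568 + 95564125·126 = 12100927318 (mod 14239054625).

12100927318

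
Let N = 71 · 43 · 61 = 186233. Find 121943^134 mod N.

Mod 71: 121943 ≡ 36; by Fermat, exponent reduces to 134 mod 70 = 64; 36^64 ≡ 64 (mod 71).
Mod 43: 121943 ≡ 38; by Fermat, exponent reduces to 134 mod 42 = 8; 38^8 ≡ 13 (mod 43).
Mod 61: 121943 ≡ 4; by Fermat, exponent reduces to 134 mod 60 = 14; 4^14 ≡ 15 (mod 61).
Combine by CRT: x ≡ 64 (mod 71), x ≡ 13 (mod 43), x ≡ 15 (mod 61) ⇒ x ≡ 77241 (mod 186233).

77241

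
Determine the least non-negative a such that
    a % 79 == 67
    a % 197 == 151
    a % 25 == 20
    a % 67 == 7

21759195

The moduli are pairwise coprime; N = 79·197·25·67 = 26068025.
N/79 = 329975; 329975 ≡ 71 (mod 79); 71·69 ≡ 1, so inverse 69.
N/197 = 132325; 132325 ≡ 138 (mod 197); 138·10 ≡ 1, so inverse 10.
N/25 = 1042721; 1042721 ≡ 21 (mod 25); 21·6 ≡ 1, so inverse 6.
N/67 = 389075; 389075 ≡ 6 (mod 67); 6·56 ≡ 1, so inverse 56.
a ≡ 67·329975·69 + 151·132325·10 + 20·1042721·6 + 7·389075·56 = 2002929095.
2002929095 mod 26068025 = 21759195.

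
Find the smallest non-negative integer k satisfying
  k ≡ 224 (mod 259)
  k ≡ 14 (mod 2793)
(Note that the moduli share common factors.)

gcd(259, 2793) = 7 and 7 | (14 − 224), so the pair is consistent; merging gives k ≡ 67046 (mod 103341), where 103341 = lcm(259, 2793).
The solution is unique modulo lcm(259, 2793) = 103341.

67046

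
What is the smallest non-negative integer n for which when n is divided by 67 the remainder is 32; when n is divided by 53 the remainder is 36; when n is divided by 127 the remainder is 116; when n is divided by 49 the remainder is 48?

9063725

From n ≡ 32 (mod 67) write n = 32 + 67t. Substituting into n ≡ 36 (mod 53) gives 67t ≡ 4 (mod 53), and since 14⁻¹ ≡ 19 (mod 53), t ≡ 23. Hence n ≡ 32 + 67·23 = 1573 (mod 3551).
From n ≡ 1573 (mod 3551) write n = 1573 + 3551t. Substituting into n ≡ 116 (mod 127) gives 3551t ≡ 67 (mod 127), and since 122⁻¹ ≡ 76 (mod 127), t ≡ 12. Hence n ≡ 1573 + 3551·12 = 44185 (mod 450977).
From n ≡ 44185 (mod 450977) write n = 44185 + 450977t. Substituting into n ≡ 48 (mod 49) gives 450977t ≡ 12 (mod 49), and since 30⁻¹ ≡ 18 (mod 49), t ≡ 20. Hence n ≡ 44185 + 450977·20 = 9063725 (mod 22097873).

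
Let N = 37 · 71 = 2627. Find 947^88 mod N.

1529

Mod 37: 947 ≡ 22; by Fermat, exponent reduces to 88 mod 36 = 16; 22^16 ≡ 12 (mod 37).
Mod 71: 947 ≡ 24; by Fermat, exponent reduces to 88 mod 70 = 18; 24^18 ≡ 38 (mod 71).
Combine by CRT: x ≡ 12 (mod 37), x ≡ 38 (mod 71) ⇒ x ≡ 1529 (mod 2627).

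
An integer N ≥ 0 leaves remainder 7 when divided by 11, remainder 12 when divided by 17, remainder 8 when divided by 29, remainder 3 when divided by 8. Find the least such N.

From N ≡ 7 (mod 11) write N = 7 + 11t. Substituting into N ≡ 12 (mod 17) gives 11t ≡ 5 (mod 17), and since 11⁻¹ ≡ 14 (mod 17), t ≡ 2. Hence N ≡ 7 + 11·2 = 29 (mod 187).
From N ≡ 29 (mod 187) write N = 29 + 187t. Substituting into N ≡ 8 (mod 29) gives 187t ≡ 8 (mod 29), and since 13⁻¹ ≡ 9 (mod 29), t ≡ 14. Hence N ≡ 29 + 187·14 = 2647 (mod 5423).
From N ≡ 2647 (mod 5423) write N = 2647 + 5423t. Substituting into N ≡ 3 (mod 8) gives 5423t ≡ 4 (mod 8), and since 7⁻¹ ≡ 7 (mod 8), t ≡ 4. Hence N ≡ 2647 + 5423·4 = 24339 (mod 43384).

24339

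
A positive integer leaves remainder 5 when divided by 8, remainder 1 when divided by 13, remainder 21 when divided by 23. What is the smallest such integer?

The moduli are pairwise coprime; N = 8·13·23 = 2392.
N/8 = 299; 299 ≡ 3 (mod 8); 3·3 ≡ 1, so inverse 3.
N/13 = 184; 184 ≡ 2 (mod 13); 2·7 ≡ 1, so inverse 7.
N/23 = 104; 104 ≡ 12 (mod 23); 12·2 ≡ 1, so inverse 2.
x ≡ 5·299·3 + 1·184·7 + 21·104·2 = 10141.
10141 mod 2392 = 573.

573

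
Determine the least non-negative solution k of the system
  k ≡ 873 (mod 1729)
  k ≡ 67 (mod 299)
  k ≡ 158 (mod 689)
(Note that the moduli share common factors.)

gcd(1729, 299) = 13 and 13 | (67 − 873), so the pair is consistent; merging gives k ≡ 30266 (mod 39767), where 39767 = lcm(1729, 299).
gcd(39767, 689) = 13 and 13 | (158 − 30266), so the pair is consistent; merging gives k ≡ 268868 (mod 2107651), where 2107651 = lcm(39767, 689).
The solution is unique modulo lcm(1729, 299, 689) = 2107651.

268868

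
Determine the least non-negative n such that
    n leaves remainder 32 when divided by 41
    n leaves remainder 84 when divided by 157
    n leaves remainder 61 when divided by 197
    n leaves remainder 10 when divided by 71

From n ≡ 32 (mod 41) write n = 32 + 41t. Substituting into n ≡ 84 (mod 157) gives 41t ≡ 52 (mod 157), and since 41⁻¹ ≡ 23 (mod 157), t ≡ 97. Hence n ≡ 32 + 41·97 = 4009 (mod 6437).
From n ≡ 4009 (mod 6437) write n = 4009 + 6437t. Substituting into n ≡ 61 (mod 197) gives 6437t ≡ 189 (mod 197), and since 133⁻¹ ≡ 40 (mod 197), t ≡ 74. Hence n ≡ 4009 + 6437·74 = 480347 (mod 1268089).
From n ≡ 480347 (mod 1268089) write n = 480347 + 1268089t. Substituting into n ≡ 10 (mod 71) gives 1268089t ≡ 49 (mod 71), and since 29⁻¹ ≡ 49 (mod 71), t ≡ 58. Hence n ≡ 480347 + 1268089·58 = 74029509 (mod 90034319).

74029509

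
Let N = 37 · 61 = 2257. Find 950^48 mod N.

766

Mod 37: 950 ≡ 25; by Fermat, exponent reduces to 48 mod 36 = 12; 25^12 ≡ 26 (mod 37).
Mod 61: 950 ≡ 35; 35^48 ≡ 34 (mod 61).
Combine by CRT: x ≡ 26 (mod 37), x ≡ 34 (mod 61) ⇒ x ≡ 766 (mod 2257).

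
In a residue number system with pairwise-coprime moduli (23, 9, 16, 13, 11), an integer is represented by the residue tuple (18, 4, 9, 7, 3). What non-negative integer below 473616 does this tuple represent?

185881

The moduli are pairwise coprime; N = 23·9·16·13·11 = 473616.
N/23 = 20592; 20592 ≡ 7 (mod 23); 7·10 ≡ 1, so inverse 10.
N/9 = 52624; 52624 ≡ 1 (mod 9), inverse 1.
N/16 = 29601; 29601 ≡ 1 (mod 16), inverse 1.
N/13 = 36432; 36432 ≡ 6 (mod 13); 6·11 ≡ 1, so inverse 11.
N/11 = 43056; 43056 ≡ 2 (mod 11); 2·6 ≡ 1, so inverse 6.
x ≡ 18·20592·10 + 4·52624·1 + 9·29601·1 + 7·36432·11 + 3·43056·6 = 7763737.
7763737 mod 473616 = 185881.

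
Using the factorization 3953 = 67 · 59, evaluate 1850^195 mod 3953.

3353

Mod 67: 1850 ≡ 41; by Fermat, exponent reduces to 195 mod 66 = 63; 41^63 ≡ 3 (mod 67).
Mod 59: 1850 ≡ 21; by Fermat, exponent reduces to 195 mod 58 = 21; 21^21 ≡ 49 (mod 59).
Combine by CRT: x ≡ 3 (mod 67), x ≡ 49 (mod 59) ⇒ x ≡ 3353 (mod 3953).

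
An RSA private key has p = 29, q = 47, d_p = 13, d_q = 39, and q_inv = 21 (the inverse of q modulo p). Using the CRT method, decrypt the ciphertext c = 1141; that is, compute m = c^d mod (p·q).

229

m₁ = c^(d_p) mod p: c ≡ 10 (mod 29), and 10^13 mod 29 = 26.
m₂ = c^(d_q) mod q: c ≡ 13 (mod 47), and 13^39 mod 47 = 41.
h = q_inv·(m₁ − m₂) mod p = 21·(26 − 41) mod 29 = 4.
m = m₂ + h·q = 41 + 4·47 = 229.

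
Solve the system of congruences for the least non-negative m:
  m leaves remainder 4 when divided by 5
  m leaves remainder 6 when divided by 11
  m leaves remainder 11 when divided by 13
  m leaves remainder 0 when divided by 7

3339

Combine the congruences pairwise.
From m ≡ 4 (mod 5) write m = 4 + 5t. Substituting into m ≡ 6 (mod 11) gives 5t ≡ 2 (mod 11), and since 5⁻¹ ≡ 9 (mod 11), t ≡ 7. Hence m ≡ 4 + 5·7 = 39 (mod 55).
From m ≡ 39 (mod 55) write m = 39 + 55t. Substituting into m ≡ 11 (mod 13) gives 55t ≡ 11 (mod 13), and since 3⁻¹ ≡ 9 (mod 13), t ≡ 8. Hence m ≡ 39 + 55·8 = 479 (mod 715).
From m ≡ 479 (mod 715) write m = 479 + 715t. Substituting into m ≡ 0 (mod 7) gives 715t ≡ 4 (mod 7), and since 1⁻¹ ≡ 1 (mod 7), t ≡ 4. Hence m ≡ 479 + 715·4 = 3339 (mod 5005).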